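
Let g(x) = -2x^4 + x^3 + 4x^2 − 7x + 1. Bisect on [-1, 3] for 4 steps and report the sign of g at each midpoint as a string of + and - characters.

midpoint 1: g = -3 < 0 → [-1, 1]
midpoint 0: g = 1 > 0 → [0, 1]
midpoint 0.5: g = -1.5 < 0 → [0, 0.5]
midpoint 0.25: g = -0.4922 < 0 → [0, 0.25]

-+--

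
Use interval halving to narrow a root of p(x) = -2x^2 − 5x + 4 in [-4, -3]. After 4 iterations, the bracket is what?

m = -3.5, p(m) = -3 (−); new bracket [-3.5, -3]
m = -3.25, p(m) = -0.875 (−); new bracket [-3.25, -3]
m = -3.125, p(m) = 0.09375 (+); new bracket [-3.25, -3.125]
m = -3.1875, p(m) = -0.3828 (−); new bracket [-3.1875, -3.125]

[-3.1875, -3.125]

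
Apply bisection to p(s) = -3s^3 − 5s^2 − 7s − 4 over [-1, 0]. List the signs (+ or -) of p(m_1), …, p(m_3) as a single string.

--+

m = -0.5, p(m) = -1.375 (−); new bracket [-1, -0.5]
m = -0.75, p(m) = -0.296875 (−); new bracket [-1, -0.75]
m = -0.875, p(m) = 0.306641 (+); new bracket [-0.875, -0.75]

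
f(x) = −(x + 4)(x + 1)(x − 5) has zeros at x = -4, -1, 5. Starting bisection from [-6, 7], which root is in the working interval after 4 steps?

x = 0.5 gives f = 30.375, positive; keep [0.5, 7]
x = 3.75 gives f = 46.015625, positive; keep [3.75, 7]
x = 5.375 gives f = -22.412109, negative; keep [3.75, 5.375]
x = 4.5625 gives f = 20.8376, positive; keep [4.5625, 5.375]

5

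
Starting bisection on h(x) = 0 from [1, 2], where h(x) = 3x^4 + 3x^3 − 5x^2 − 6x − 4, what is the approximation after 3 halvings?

midpoint 1.5: h = 1.0625 > 0 → [1, 1.5]
midpoint 1.25: h = -6.128906 < 0 → [1.25, 1.5]
midpoint 1.375: h = -3.180908 < 0 → [1.375, 1.5]

1.375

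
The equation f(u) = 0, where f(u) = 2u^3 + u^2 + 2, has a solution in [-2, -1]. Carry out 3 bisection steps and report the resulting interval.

midpoint -1.5: f = -2.5 < 0 → [-1.5, -1]
midpoint -1.25: f = -0.34375 < 0 → [-1.25, -1]
midpoint -1.125: f = 0.417969 > 0 → [-1.25, -1.125]

[-1.25, -1.125]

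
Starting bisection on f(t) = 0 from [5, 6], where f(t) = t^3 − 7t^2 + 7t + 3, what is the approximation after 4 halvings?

5.6875

m = 5.5, f(m) = -3.875 (−); new bracket [5.5, 6]
m = 5.75, f(m) = 1.921875 (+); new bracket [5.5, 5.75]
m = 5.625, f(m) = -1.130859 (−); new bracket [5.625, 5.75]
m = 5.6875, f(m) = 0.3562 (+); new bracket [5.625, 5.6875]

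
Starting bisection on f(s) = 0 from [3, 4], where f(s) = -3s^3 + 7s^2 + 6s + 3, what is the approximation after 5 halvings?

s = 3.5 gives f = -18.875, negative; keep [3, 3.5]
s = 3.25 gives f = -6.546875, negative; keep [3, 3.25]
s = 3.125 gives f = -1.443359, negative; keep [3, 3.125]
s = 3.0625 gives f = 0.8586, positive; keep [3.0625, 3.125]
s = 3.09375 gives f = -0.272, negative; keep [3.0625, 3.09375]

3.09375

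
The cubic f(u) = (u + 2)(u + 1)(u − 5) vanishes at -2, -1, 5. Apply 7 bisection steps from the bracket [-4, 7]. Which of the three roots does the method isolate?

5

f(1.5) = -30.625 < 0, so the root lies in [1.5, 7]
f(4.25) = -24.609375 < 0, so the root lies in [4.25, 7]
f(5.625) = 31.572266 > 0, so the root lies in [4.25, 5.625]
f(4.9375) = -2.5745 < 0, so the root lies in [4.9375, 5.625]
f(5.28125) = 12.8631 > 0, so the root lies in [4.9375, 5.28125]
f(5.109375) = 4.7506 > 0, so the root lies in [4.9375, 5.109375]
f(5.0234375) = 0.9915 > 0, so the root lies in [4.9375, 5.0234375]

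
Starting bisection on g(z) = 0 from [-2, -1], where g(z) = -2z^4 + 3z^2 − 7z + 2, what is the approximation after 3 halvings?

-1.875

z = -1.5 gives g = 9.125, positive; keep [-2, -1.5]
z = -1.75 gives g = 4.679688, positive; keep [-2, -1.75]
z = -1.875 gives g = 0.952637, positive; keep [-2, -1.875]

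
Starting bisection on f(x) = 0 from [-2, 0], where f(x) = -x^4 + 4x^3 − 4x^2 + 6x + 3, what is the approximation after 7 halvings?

m = -1, f(m) = -12 (−); new bracket [-1, 0]
m = -0.5, f(m) = -1.5625 (−); new bracket [-0.5, 0]
m = -0.25, f(m) = 1.183594 (+); new bracket [-0.5, -0.25]
m = -0.375, f(m) = -0.0432 (−); new bracket [-0.375, -0.25]
m = -0.3125, f(m) = 0.6028 (+); new bracket [-0.375, -0.3125]
m = -0.34375, f(m) = 0.2884 (+); new bracket [-0.375, -0.34375]
m = -0.359375, f(m) = 0.1248 (+); new bracket [-0.375, -0.359375]

-0.359375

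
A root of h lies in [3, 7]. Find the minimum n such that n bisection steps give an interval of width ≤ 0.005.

10

Width after n steps is 4/2^n. Need 2^n ≥ 4/0.005 = 800.
2^9 = 512 < 800 ≤ 2^10 = 1024, so n = 10.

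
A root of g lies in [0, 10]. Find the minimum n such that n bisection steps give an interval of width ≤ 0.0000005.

25

Width after n steps is 10/2^n. Need 2^n ≥ 10/0.0000005 = 20000000.
2^24 = 16777216 < 20000000 ≤ 2^25 = 33554432, so n = 25.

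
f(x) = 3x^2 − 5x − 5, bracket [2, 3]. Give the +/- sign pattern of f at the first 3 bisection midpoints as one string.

+-+

x = 2.5 gives f = 1.25, positive; keep [2, 2.5]
x = 2.25 gives f = -1.0625, negative; keep [2.25, 2.5]
x = 2.375 gives f = 0.046875, positive; keep [2.25, 2.375]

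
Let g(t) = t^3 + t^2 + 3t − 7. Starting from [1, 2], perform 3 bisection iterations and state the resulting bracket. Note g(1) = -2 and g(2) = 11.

[1.125, 1.25]

g(1.5) = 3.125 > 0, so the root lies in [1, 1.5]
g(1.25) = 0.265625 > 0, so the root lies in [1, 1.25]
g(1.125) = -0.935547 < 0, so the root lies in [1.125, 1.25]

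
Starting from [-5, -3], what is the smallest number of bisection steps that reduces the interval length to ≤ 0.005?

9

Width after n steps is 2/2^n. Need 2^n ≥ 2/0.005 = 400.
2^8 = 256 < 400 ≤ 2^9 = 512, so n = 9.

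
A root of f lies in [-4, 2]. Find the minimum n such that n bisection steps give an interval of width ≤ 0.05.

7

Width after n steps is 6/2^n. Need 2^n ≥ 6/0.05 = 120.
2^6 = 64 < 120 ≤ 2^7 = 128, so n = 7.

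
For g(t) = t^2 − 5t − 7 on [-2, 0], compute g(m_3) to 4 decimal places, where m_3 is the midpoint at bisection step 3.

t = -1 gives g = -1, negative; keep [-2, -1]
t = -1.5 gives g = 2.75, positive; keep [-1.5, -1]
t = -1.25 gives g = 0.8125, positive; keep [-1.25, -1]

0.8125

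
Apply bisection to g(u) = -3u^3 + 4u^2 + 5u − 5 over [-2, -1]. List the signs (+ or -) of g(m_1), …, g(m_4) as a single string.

++--

midpoint -1.5: g = 6.625 > 0 → [-1.5, -1]
midpoint -1.25: g = 0.859375 > 0 → [-1.25, -1]
midpoint -1.125: g = -1.291016 < 0 → [-1.25, -1.125]
midpoint -1.1875: g = -0.2732 < 0 → [-1.25, -1.1875]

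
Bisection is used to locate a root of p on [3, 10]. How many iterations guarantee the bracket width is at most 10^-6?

Width after n steps is 7/2^n. Need 2^n ≥ 7/10^-6 = 7000000.
2^22 = 4194304 < 7000000 ≤ 2^23 = 8388608, so n = 23.

23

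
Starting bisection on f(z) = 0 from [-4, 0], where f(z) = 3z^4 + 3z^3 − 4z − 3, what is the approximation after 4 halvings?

f(-2) = 29 > 0, so the root lies in [-2, 0]
f(-1) = 1 > 0, so the root lies in [-1, 0]
f(-0.5) = -1.1875 < 0, so the root lies in [-1, -0.5]
f(-0.75) = -0.3164 < 0, so the root lies in [-1, -0.75]

-0.75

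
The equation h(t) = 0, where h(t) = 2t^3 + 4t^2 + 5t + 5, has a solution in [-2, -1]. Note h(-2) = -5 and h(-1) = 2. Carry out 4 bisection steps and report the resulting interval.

[-1.5, -1.4375]

midpoint -1.5: h = -0.25 < 0 → [-1.5, -1]
midpoint -1.25: h = 1.09375 > 0 → [-1.5, -1.25]
midpoint -1.375: h = 0.488281 > 0 → [-1.5, -1.375]
midpoint -1.4375: h = 0.1372 > 0 → [-1.5, -1.4375]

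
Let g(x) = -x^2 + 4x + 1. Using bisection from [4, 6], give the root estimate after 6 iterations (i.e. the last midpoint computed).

m = 5, g(m) = -4 (−); new bracket [4, 5]
m = 4.5, g(m) = -1.25 (−); new bracket [4, 4.5]
m = 4.25, g(m) = -0.0625 (−); new bracket [4, 4.25]
m = 4.125, g(m) = 0.4844 (+); new bracket [4.125, 4.25]
m = 4.1875, g(m) = 0.2148 (+); new bracket [4.1875, 4.25]
m = 4.21875, g(m) = 0.0771 (+); new bracket [4.21875, 4.25]

4.21875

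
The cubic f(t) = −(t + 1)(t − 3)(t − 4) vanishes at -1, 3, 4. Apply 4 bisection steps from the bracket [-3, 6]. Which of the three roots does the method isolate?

m = 1.5, f(m) = -9.375 (−); new bracket [-3, 1.5]
m = -0.75, f(m) = -4.453125 (−); new bracket [-3, -0.75]
m = -1.875, f(m) = 25.060547 (+); new bracket [-1.875, -0.75]
m = -1.3125, f(m) = 7.1594 (+); new bracket [-1.3125, -0.75]

-1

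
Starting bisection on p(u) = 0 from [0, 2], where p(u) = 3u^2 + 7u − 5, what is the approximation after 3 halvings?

p(1) = 5 > 0, so the root lies in [0, 1]
p(0.5) = -0.75 < 0, so the root lies in [0.5, 1]
p(0.75) = 1.9375 > 0, so the root lies in [0.5, 0.75]

0.75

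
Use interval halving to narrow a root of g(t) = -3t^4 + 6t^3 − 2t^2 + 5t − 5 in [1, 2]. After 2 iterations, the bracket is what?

[1.75, 2]

m = 1.5, g(m) = 3.0625 (+); new bracket [1.5, 2]
m = 1.75, g(m) = 1.644531 (+); new bracket [1.75, 2]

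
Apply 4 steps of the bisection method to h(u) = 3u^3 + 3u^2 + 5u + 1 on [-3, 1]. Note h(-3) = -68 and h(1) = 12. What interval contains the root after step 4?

[-0.25, 0]

m = -1, h(m) = -4 (−); new bracket [-1, 1]
m = 0, h(m) = 1 (+); new bracket [-1, 0]
m = -0.5, h(m) = -1.125 (−); new bracket [-0.5, 0]
m = -0.25, h(m) = -0.1094 (−); new bracket [-0.25, 0]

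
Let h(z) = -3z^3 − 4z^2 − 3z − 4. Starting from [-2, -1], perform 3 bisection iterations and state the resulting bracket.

h(-1.5) = 1.625 > 0, so the root lies in [-1.5, -1]
h(-1.25) = -0.640625 < 0, so the root lies in [-1.5, -1.25]
h(-1.375) = 0.361328 > 0, so the root lies in [-1.375, -1.25]

[-1.375, -1.25]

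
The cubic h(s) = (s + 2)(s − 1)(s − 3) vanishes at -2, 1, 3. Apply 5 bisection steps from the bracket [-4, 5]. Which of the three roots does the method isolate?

midpoint 0.5: h = 3.125 > 0 → [-4, 0.5]
midpoint -1.75: h = 3.265625 > 0 → [-4, -1.75]
midpoint -2.875: h = -19.919922 < 0 → [-2.875, -1.75]
midpoint -2.3125: h = -5.4993 < 0 → [-2.3125, -1.75]
midpoint -2.03125: h = -0.4766 < 0 → [-2.03125, -1.75]

-2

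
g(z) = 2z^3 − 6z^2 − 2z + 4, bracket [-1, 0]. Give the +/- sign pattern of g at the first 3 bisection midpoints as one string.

z = -0.5 gives g = 3.25, positive; keep [-1, -0.5]
z = -0.75 gives g = 1.28125, positive; keep [-1, -0.75]
z = -0.875 gives g = -0.183594, negative; keep [-0.875, -0.75]

++-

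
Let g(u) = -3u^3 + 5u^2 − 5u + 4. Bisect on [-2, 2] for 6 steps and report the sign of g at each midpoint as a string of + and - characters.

++--++

m = 0, g(m) = 4 (+); new bracket [0, 2]
m = 1, g(m) = 1 (+); new bracket [1, 2]
m = 1.5, g(m) = -2.375 (−); new bracket [1, 1.5]
m = 1.25, g(m) = -0.2969 (−); new bracket [1, 1.25]
m = 1.125, g(m) = 0.4316 (+); new bracket [1.125, 1.25]
m = 1.1875, g(m) = 0.0896 (+); new bracket [1.1875, 1.25]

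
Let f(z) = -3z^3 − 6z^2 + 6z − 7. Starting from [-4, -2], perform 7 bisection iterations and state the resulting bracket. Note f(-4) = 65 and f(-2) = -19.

f(-3) = 2 > 0, so the root lies in [-3, -2]
f(-2.5) = -12.625 < 0, so the root lies in [-3, -2.5]
f(-2.75) = -6.484375 < 0, so the root lies in [-3, -2.75]
f(-2.875) = -2.5527 < 0, so the root lies in [-3, -2.875]
f(-2.9375) = -0.3562 < 0, so the root lies in [-3, -2.9375]
f(-2.96875) = 0.8017 > 0, so the root lies in [-2.96875, -2.9375]
f(-2.953125) = 0.2177 > 0, so the root lies in [-2.953125, -2.9375]

[-2.953125, -2.9375]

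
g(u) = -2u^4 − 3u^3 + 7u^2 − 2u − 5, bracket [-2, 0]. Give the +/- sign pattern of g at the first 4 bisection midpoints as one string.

+-+-

u = -1 gives g = 5, positive; keep [-1, 0]
u = -0.5 gives g = -2, negative; keep [-1, -0.5]
u = -0.75 gives g = 1.070312, positive; keep [-0.75, -0.5]
u = -0.625 gives g = -0.5884, negative; keep [-0.75, -0.625]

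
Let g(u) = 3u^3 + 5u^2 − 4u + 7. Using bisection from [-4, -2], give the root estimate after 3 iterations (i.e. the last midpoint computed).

m = -3, g(m) = -17 (−); new bracket [-3, -2]
m = -2.5, g(m) = 1.375 (+); new bracket [-3, -2.5]
m = -2.75, g(m) = -6.578125 (−); new bracket [-2.75, -2.5]

-2.75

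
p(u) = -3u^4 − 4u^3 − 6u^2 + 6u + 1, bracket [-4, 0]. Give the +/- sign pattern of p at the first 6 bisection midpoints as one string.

m = -2, p(m) = -51 (−); new bracket [-2, 0]
m = -1, p(m) = -10 (−); new bracket [-1, 0]
m = -0.5, p(m) = -3.1875 (−); new bracket [-0.5, 0]
m = -0.25, p(m) = -0.8242 (−); new bracket [-0.25, 0]
m = -0.125, p(m) = 0.1633 (+); new bracket [-0.25, -0.125]
m = -0.1875, p(m) = -0.3133 (−); new bracket [-0.1875, -0.125]

----+-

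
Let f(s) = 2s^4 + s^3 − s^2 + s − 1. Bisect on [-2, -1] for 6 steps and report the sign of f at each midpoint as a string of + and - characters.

m = -1.5, f(m) = 2 (+); new bracket [-1.5, -1]
m = -1.25, f(m) = -0.882812 (−); new bracket [-1.5, -1.25]
m = -1.375, f(m) = 0.283691 (+); new bracket [-1.375, -1.25]
m = -1.3125, f(m) = -0.3611 (−); new bracket [-1.375, -1.3125]
m = -1.34375, f(m) = -0.0549 (−); new bracket [-1.375, -1.34375]
m = -1.359375, f(m) = 0.1102 (+); new bracket [-1.359375, -1.34375]

+-+--+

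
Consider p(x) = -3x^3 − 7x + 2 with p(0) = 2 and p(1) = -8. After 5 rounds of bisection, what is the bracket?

[0.25, 0.28125]

p(0.5) = -1.875 < 0, so the root lies in [0, 0.5]
p(0.25) = 0.203125 > 0, so the root lies in [0.25, 0.5]
p(0.375) = -0.783203 < 0, so the root lies in [0.25, 0.375]
p(0.3125) = -0.2791 < 0, so the root lies in [0.25, 0.3125]
p(0.28125) = -0.0355 < 0, so the root lies in [0.25, 0.28125]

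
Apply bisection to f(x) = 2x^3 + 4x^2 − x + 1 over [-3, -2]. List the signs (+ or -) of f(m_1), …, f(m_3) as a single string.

-+-

x = -2.5 gives f = -2.75, negative; keep [-2.5, -2]
x = -2.25 gives f = 0.71875, positive; keep [-2.5, -2.25]
x = -2.375 gives f = -0.855469, negative; keep [-2.375, -2.25]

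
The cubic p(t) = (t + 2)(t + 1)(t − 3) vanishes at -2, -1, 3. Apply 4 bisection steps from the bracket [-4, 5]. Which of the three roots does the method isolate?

midpoint 0.5: p = -9.375 < 0 → [0.5, 5]
midpoint 2.75: p = -4.453125 < 0 → [2.75, 5]
midpoint 3.875: p = 25.060547 > 0 → [2.75, 3.875]
midpoint 3.3125: p = 7.1594 > 0 → [2.75, 3.3125]

3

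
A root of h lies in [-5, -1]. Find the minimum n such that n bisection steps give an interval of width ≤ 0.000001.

22

Width after n steps is 4/2^n. Need 2^n ≥ 4/0.000001 = 4000000.
2^21 = 2097152 < 4000000 ≤ 2^22 = 4194304, so n = 22.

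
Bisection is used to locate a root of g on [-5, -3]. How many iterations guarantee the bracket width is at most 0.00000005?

26

Width after n steps is 2/2^n. Need 2^n ≥ 2/0.00000005 = 40000000.
2^25 = 33554432 < 40000000 ≤ 2^26 = 67108864, so n = 26.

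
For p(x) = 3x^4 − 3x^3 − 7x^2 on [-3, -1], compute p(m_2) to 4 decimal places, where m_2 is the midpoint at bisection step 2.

midpoint -2: p = 44 > 0 → [-2, -1]
midpoint -1.5: p = 9.5625 > 0 → [-1.5, -1]

9.5625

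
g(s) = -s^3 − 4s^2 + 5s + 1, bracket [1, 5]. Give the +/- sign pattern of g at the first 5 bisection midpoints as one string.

----+

g(3) = -47 < 0, so the root lies in [1, 3]
g(2) = -13 < 0, so the root lies in [1, 2]
g(1.5) = -3.875 < 0, so the root lies in [1, 1.5]
g(1.25) = -0.9531 < 0, so the root lies in [1, 1.25]
g(1.125) = 0.1387 > 0, so the root lies in [1.125, 1.25]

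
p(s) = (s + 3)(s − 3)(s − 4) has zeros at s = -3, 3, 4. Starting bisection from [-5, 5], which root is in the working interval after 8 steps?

-3

p(0) = 36 > 0, so the root lies in [-5, 0]
p(-2.5) = 17.875 > 0, so the root lies in [-5, -2.5]
p(-3.75) = -39.234375 < 0, so the root lies in [-3.75, -2.5]
p(-3.125) = -5.4551 < 0, so the root lies in [-3.125, -2.5]
p(-2.8125) = 7.4246 > 0, so the root lies in [-3.125, -2.8125]
p(-2.96875) = 1.2998 > 0, so the root lies in [-3.125, -2.96875]
p(-3.046875) = -1.9974 < 0, so the root lies in [-3.046875, -2.96875]
p(-3.0078125) = -0.3289 < 0, so the root lies in [-3.0078125, -2.96875]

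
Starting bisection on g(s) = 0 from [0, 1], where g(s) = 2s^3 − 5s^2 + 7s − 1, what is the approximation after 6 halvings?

0.171875

s = 0.5 gives g = 1.5, positive; keep [0, 0.5]
s = 0.25 gives g = 0.46875, positive; keep [0, 0.25]
s = 0.125 gives g = -0.199219, negative; keep [0.125, 0.25]
s = 0.1875 gives g = 0.1499, positive; keep [0.125, 0.1875]
s = 0.15625 gives g = -0.0207, negative; keep [0.15625, 0.1875]
s = 0.171875 gives g = 0.0656, positive; keep [0.15625, 0.171875]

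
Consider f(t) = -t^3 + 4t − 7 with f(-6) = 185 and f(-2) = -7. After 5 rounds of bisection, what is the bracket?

[-2.625, -2.5]

f(-4) = 41 > 0, so the root lies in [-4, -2]
f(-3) = 8 > 0, so the root lies in [-3, -2]
f(-2.5) = -1.375 < 0, so the root lies in [-3, -2.5]
f(-2.75) = 2.7969 > 0, so the root lies in [-2.75, -2.5]
f(-2.625) = 0.5879 > 0, so the root lies in [-2.625, -2.5]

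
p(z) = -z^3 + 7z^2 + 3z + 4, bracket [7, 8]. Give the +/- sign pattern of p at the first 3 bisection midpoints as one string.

m = 7.5, p(m) = -1.625 (−); new bracket [7, 7.5]
m = 7.25, p(m) = 12.609375 (+); new bracket [7.25, 7.5]
m = 7.375, p(m) = 5.728516 (+); new bracket [7.375, 7.5]

-++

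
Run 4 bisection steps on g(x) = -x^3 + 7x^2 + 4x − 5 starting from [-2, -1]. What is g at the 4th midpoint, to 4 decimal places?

-0.1482

x = -1.5 gives g = 8.125, positive; keep [-1.5, -1]
x = -1.25 gives g = 2.890625, positive; keep [-1.25, -1]
x = -1.125 gives g = 0.783203, positive; keep [-1.125, -1]
x = -1.0625 gives g = -0.1482, negative; keep [-1.125, -1.0625]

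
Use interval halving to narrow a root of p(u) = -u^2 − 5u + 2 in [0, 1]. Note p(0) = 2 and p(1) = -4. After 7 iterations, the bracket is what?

midpoint 0.5: p = -0.75 < 0 → [0, 0.5]
midpoint 0.25: p = 0.6875 > 0 → [0.25, 0.5]
midpoint 0.375: p = -0.015625 < 0 → [0.25, 0.375]
midpoint 0.3125: p = 0.3398 > 0 → [0.3125, 0.375]
midpoint 0.34375: p = 0.1631 > 0 → [0.34375, 0.375]
midpoint 0.359375: p = 0.074 > 0 → [0.359375, 0.375]
midpoint 0.3671875: p = 0.0292 > 0 → [0.3671875, 0.375]

[0.3671875, 0.375]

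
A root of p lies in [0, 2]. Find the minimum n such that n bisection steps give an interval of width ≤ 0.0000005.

Width after n steps is 2/2^n. Need 2^n ≥ 2/0.0000005 = 4000000.
2^21 = 2097152 < 4000000 ≤ 2^22 = 4194304, so n = 22.

22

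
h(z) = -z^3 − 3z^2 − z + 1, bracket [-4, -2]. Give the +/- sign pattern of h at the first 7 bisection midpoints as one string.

m = -3, h(m) = 4 (+); new bracket [-3, -2]
m = -2.5, h(m) = 0.375 (+); new bracket [-2.5, -2]
m = -2.25, h(m) = -0.546875 (−); new bracket [-2.5, -2.25]
m = -2.375, h(m) = -0.1504 (−); new bracket [-2.5, -2.375]
m = -2.4375, h(m) = 0.0955 (+); new bracket [-2.4375, -2.375]
m = -2.40625, h(m) = -0.0316 (−); new bracket [-2.4375, -2.40625]
m = -2.421875, h(m) = 0.0309 (+); new bracket [-2.421875, -2.40625]

++--+-+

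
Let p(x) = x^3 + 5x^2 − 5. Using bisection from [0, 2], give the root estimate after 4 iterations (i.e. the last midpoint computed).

0.875

midpoint 1: p = 1 > 0 → [0, 1]
midpoint 0.5: p = -3.625 < 0 → [0.5, 1]
midpoint 0.75: p = -1.765625 < 0 → [0.75, 1]
midpoint 0.875: p = -0.502 < 0 → [0.875, 1]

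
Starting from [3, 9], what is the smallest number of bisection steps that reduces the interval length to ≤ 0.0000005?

Width after n steps is 6/2^n. Need 2^n ≥ 6/0.0000005 = 12000000.
2^23 = 8388608 < 12000000 ≤ 2^24 = 16777216, so n = 24.

24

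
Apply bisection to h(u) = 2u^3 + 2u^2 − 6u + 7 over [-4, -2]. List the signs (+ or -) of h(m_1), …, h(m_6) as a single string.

u = -3 gives h = -11, negative; keep [-3, -2]
u = -2.5 gives h = 3.25, positive; keep [-3, -2.5]
u = -2.75 gives h = -2.96875, negative; keep [-2.75, -2.5]
u = -2.625 gives h = 0.3555, positive; keep [-2.75, -2.625]
u = -2.6875 gives h = -1.2515, negative; keep [-2.6875, -2.625]
u = -2.65625 gives h = -0.4344, negative; keep [-2.65625, -2.625]

-+-+--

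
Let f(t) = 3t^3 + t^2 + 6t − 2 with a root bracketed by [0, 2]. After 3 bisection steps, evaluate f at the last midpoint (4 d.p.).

t = 1 gives f = 8, positive; keep [0, 1]
t = 0.5 gives f = 1.625, positive; keep [0, 0.5]
t = 0.25 gives f = -0.390625, negative; keep [0.25, 0.5]

-0.3906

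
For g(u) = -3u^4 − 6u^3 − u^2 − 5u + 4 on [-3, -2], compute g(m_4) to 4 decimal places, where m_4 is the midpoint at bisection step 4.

-1.3787

g(-2.5) = -13.1875 < 0, so the root lies in [-2.5, -2]
g(-2.25) = 1.644531 > 0, so the root lies in [-2.5, -2.25]
g(-2.375) = -4.83667 < 0, so the root lies in [-2.375, -2.25]
g(-2.3125) = -1.3787 < 0, so the root lies in [-2.3125, -2.25]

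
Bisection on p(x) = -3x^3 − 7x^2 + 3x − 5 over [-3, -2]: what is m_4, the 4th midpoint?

-2.9375

x = -2.5 gives p = -9.375, negative; keep [-3, -2.5]
x = -2.75 gives p = -3.796875, negative; keep [-3, -2.75]
x = -2.875 gives p = -0.193359, negative; keep [-3, -2.875]
x = -2.9375 gives p = 1.8274, positive; keep [-2.9375, -2.875]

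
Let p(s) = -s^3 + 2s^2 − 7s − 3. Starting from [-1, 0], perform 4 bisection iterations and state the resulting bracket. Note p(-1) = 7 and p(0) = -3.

[-0.4375, -0.375]

p(-0.5) = 1.125 > 0, so the root lies in [-0.5, 0]
p(-0.25) = -1.109375 < 0, so the root lies in [-0.5, -0.25]
p(-0.375) = -0.041016 < 0, so the root lies in [-0.5, -0.375]
p(-0.4375) = 0.5291 > 0, so the root lies in [-0.4375, -0.375]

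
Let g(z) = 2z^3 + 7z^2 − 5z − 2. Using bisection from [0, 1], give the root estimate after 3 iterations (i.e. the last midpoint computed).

0.875

m = 0.5, g(m) = -2.5 (−); new bracket [0.5, 1]
m = 0.75, g(m) = -0.96875 (−); new bracket [0.75, 1]
m = 0.875, g(m) = 0.324219 (+); new bracket [0.75, 0.875]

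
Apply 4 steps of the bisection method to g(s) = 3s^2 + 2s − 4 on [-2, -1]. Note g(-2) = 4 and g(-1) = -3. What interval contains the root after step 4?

[-1.5625, -1.5]

midpoint -1.5: g = -0.25 < 0 → [-2, -1.5]
midpoint -1.75: g = 1.6875 > 0 → [-1.75, -1.5]
midpoint -1.625: g = 0.671875 > 0 → [-1.625, -1.5]
midpoint -1.5625: g = 0.1992 > 0 → [-1.5625, -1.5]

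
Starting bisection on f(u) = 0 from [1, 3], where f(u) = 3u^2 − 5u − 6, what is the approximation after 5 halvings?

m = 2, f(m) = -4 (−); new bracket [2, 3]
m = 2.5, f(m) = 0.25 (+); new bracket [2, 2.5]
m = 2.25, f(m) = -2.0625 (−); new bracket [2.25, 2.5]
m = 2.375, f(m) = -0.9531 (−); new bracket [2.375, 2.5]
m = 2.4375, f(m) = -0.3633 (−); new bracket [2.4375, 2.5]

2.4375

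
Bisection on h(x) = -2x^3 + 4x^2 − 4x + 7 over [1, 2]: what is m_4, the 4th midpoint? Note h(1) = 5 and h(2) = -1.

1.9375

m = 1.5, h(m) = 3.25 (+); new bracket [1.5, 2]
m = 1.75, h(m) = 1.53125 (+); new bracket [1.75, 2]
m = 1.875, h(m) = 0.378906 (+); new bracket [1.875, 2]
m = 1.9375, h(m) = -0.2808 (−); new bracket [1.875, 1.9375]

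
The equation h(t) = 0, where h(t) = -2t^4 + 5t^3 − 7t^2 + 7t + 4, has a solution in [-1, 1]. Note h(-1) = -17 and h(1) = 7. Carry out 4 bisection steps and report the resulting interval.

t = 0 gives h = 4, positive; keep [-1, 0]
t = -0.5 gives h = -2, negative; keep [-0.5, 0]
t = -0.25 gives h = 1.726562, positive; keep [-0.5, -0.25]
t = -0.375 gives h = 0.0874, positive; keep [-0.5, -0.375]

[-0.5, -0.375]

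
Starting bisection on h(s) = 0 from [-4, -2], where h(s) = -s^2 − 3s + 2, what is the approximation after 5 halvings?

midpoint -3: h = 2 > 0 → [-4, -3]
midpoint -3.5: h = 0.25 > 0 → [-4, -3.5]
midpoint -3.75: h = -0.8125 < 0 → [-3.75, -3.5]
midpoint -3.625: h = -0.2656 < 0 → [-3.625, -3.5]
midpoint -3.5625: h = -0.0039 < 0 → [-3.5625, -3.5]

-3.5625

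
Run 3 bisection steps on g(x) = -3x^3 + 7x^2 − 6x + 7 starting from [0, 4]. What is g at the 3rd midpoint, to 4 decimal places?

x = 2 gives g = -1, negative; keep [0, 2]
x = 1 gives g = 5, positive; keep [1, 2]
x = 1.5 gives g = 3.625, positive; keep [1.5, 2]

3.6250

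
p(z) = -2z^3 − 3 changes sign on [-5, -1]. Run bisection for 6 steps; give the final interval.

m = -3, p(m) = 51 (+); new bracket [-3, -1]
m = -2, p(m) = 13 (+); new bracket [-2, -1]
m = -1.5, p(m) = 3.75 (+); new bracket [-1.5, -1]
m = -1.25, p(m) = 0.9062 (+); new bracket [-1.25, -1]
m = -1.125, p(m) = -0.1523 (−); new bracket [-1.25, -1.125]
m = -1.1875, p(m) = 0.3491 (+); new bracket [-1.1875, -1.125]

[-1.1875, -1.125]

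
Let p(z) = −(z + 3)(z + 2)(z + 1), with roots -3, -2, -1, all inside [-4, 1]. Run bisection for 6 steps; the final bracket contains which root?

-1

midpoint -1.5: p = 0.375 > 0 → [-1.5, 1]
midpoint -0.25: p = -3.609375 < 0 → [-1.5, -0.25]
midpoint -0.875: p = -0.298828 < 0 → [-1.5, -0.875]
midpoint -1.1875: p = 0.2761 > 0 → [-1.1875, -0.875]
midpoint -1.03125: p = 0.0596 > 0 → [-1.03125, -0.875]
midpoint -0.953125: p = -0.1004 < 0 → [-1.03125, -0.953125]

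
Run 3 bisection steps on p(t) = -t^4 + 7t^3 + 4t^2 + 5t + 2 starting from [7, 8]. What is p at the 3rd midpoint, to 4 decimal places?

p(7.5) = 53.5625 > 0, so the root lies in [7.5, 8]
p(7.75) = -68.113281 < 0, so the root lies in [7.5, 7.75]
p(7.625) = -4.388916 < 0, so the root lies in [7.5, 7.625]

-4.3889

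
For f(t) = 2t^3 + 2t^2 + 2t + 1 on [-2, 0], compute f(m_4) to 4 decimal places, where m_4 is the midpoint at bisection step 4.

m = -1, f(m) = -1 (−); new bracket [-1, 0]
m = -0.5, f(m) = 0.25 (+); new bracket [-1, -0.5]
m = -0.75, f(m) = -0.21875 (−); new bracket [-0.75, -0.5]
m = -0.625, f(m) = 0.043 (+); new bracket [-0.75, -0.625]

0.0430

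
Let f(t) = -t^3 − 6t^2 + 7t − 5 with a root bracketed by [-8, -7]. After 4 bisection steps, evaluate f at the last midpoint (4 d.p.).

-1.4412

f(-7.5) = 26.875 > 0, so the root lies in [-7.5, -7]
f(-7.25) = 9.953125 > 0, so the root lies in [-7.25, -7]
f(-7.125) = 2.236328 > 0, so the root lies in [-7.125, -7]
f(-7.0625) = -1.4412 < 0, so the root lies in [-7.125, -7.0625]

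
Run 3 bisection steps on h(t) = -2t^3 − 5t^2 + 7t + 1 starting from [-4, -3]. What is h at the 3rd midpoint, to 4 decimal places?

-2.6914

m = -3.5, h(m) = 1 (+); new bracket [-3.5, -3]
m = -3.25, h(m) = -5.90625 (−); new bracket [-3.5, -3.25]
m = -3.375, h(m) = -2.691406 (−); new bracket [-3.5, -3.375]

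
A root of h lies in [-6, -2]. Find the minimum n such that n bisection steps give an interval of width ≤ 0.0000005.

23

Width after n steps is 4/2^n. Need 2^n ≥ 4/0.0000005 = 8000000.
2^22 = 4194304 < 8000000 ≤ 2^23 = 8388608, so n = 23.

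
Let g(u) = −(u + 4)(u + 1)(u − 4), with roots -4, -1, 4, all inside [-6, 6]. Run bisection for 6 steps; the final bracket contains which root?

u = 0 gives g = 16, positive; keep [0, 6]
u = 3 gives g = 28, positive; keep [3, 6]
u = 4.5 gives g = -23.375, negative; keep [3, 4.5]
u = 3.75 gives g = 9.2031, positive; keep [3.75, 4.5]
u = 4.125 gives g = -5.2051, negative; keep [3.75, 4.125]
u = 3.9375 gives g = 2.4495, positive; keep [3.9375, 4.125]

4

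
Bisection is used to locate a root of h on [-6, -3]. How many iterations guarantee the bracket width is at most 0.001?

12

Width after n steps is 3/2^n. Need 2^n ≥ 3/0.001 = 3000.
2^11 = 2048 < 3000 ≤ 2^12 = 4096, so n = 12.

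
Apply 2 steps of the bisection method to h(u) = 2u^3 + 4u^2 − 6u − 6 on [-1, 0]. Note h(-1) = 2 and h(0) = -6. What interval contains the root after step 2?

[-1, -0.75]

midpoint -0.5: h = -2.25 < 0 → [-1, -0.5]
midpoint -0.75: h = -0.09375 < 0 → [-1, -0.75]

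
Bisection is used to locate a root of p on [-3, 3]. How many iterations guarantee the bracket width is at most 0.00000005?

27

Width after n steps is 6/2^n. Need 2^n ≥ 6/0.00000005 = 120000000.
2^26 = 67108864 < 120000000 ≤ 2^27 = 134217728, so n = 27.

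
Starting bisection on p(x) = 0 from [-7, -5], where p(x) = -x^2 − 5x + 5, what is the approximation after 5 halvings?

midpoint -6: p = -1 < 0 → [-6, -5]
midpoint -5.5: p = 2.25 > 0 → [-6, -5.5]
midpoint -5.75: p = 0.6875 > 0 → [-6, -5.75]
midpoint -5.875: p = -0.1406 < 0 → [-5.875, -5.75]
midpoint -5.8125: p = 0.2773 > 0 → [-5.875, -5.8125]

-5.8125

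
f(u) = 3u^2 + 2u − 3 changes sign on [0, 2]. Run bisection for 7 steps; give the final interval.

[0.71875, 0.734375]

m = 1, f(m) = 2 (+); new bracket [0, 1]
m = 0.5, f(m) = -1.25 (−); new bracket [0.5, 1]
m = 0.75, f(m) = 0.1875 (+); new bracket [0.5, 0.75]
m = 0.625, f(m) = -0.5781 (−); new bracket [0.625, 0.75]
m = 0.6875, f(m) = -0.207 (−); new bracket [0.6875, 0.75]
m = 0.71875, f(m) = -0.0127 (−); new bracket [0.71875, 0.75]
m = 0.734375, f(m) = 0.0867 (+); new bracket [0.71875, 0.734375]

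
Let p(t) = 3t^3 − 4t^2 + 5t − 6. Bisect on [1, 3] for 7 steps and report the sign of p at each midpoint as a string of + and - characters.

midpoint 2: p = 12 > 0 → [1, 2]
midpoint 1.5: p = 2.625 > 0 → [1, 1.5]
midpoint 1.25: p = -0.140625 < 0 → [1.25, 1.5]
midpoint 1.375: p = 1.1113 > 0 → [1.25, 1.375]
midpoint 1.3125: p = 0.4548 > 0 → [1.25, 1.3125]
midpoint 1.28125: p = 0.1497 > 0 → [1.25, 1.28125]
midpoint 1.265625: p = 0.0028 > 0 → [1.25, 1.265625]

++-++++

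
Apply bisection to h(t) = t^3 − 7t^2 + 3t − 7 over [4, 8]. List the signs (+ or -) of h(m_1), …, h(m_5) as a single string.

h(6) = -25 < 0, so the root lies in [6, 8]
h(7) = 14 > 0, so the root lies in [6, 7]
h(6.5) = -8.625 < 0, so the root lies in [6.5, 7]
h(6.75) = 1.8594 > 0, so the root lies in [6.5, 6.75]
h(6.625) = -3.584 < 0, so the root lies in [6.625, 6.75]

-+-+-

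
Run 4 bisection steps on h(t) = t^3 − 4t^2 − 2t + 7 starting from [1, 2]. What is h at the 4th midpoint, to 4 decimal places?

midpoint 1.5: h = -1.625 < 0 → [1, 1.5]
midpoint 1.25: h = 0.203125 > 0 → [1.25, 1.5]
midpoint 1.375: h = -0.712891 < 0 → [1.25, 1.375]
midpoint 1.3125: h = -0.2546 < 0 → [1.25, 1.3125]

-0.2546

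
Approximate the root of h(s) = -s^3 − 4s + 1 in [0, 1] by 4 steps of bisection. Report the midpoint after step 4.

h(0.5) = -1.125 < 0, so the root lies in [0, 0.5]
h(0.25) = -0.015625 < 0, so the root lies in [0, 0.25]
h(0.125) = 0.498047 > 0, so the root lies in [0.125, 0.25]
h(0.1875) = 0.2434 > 0, so the root lies in [0.1875, 0.25]

0.1875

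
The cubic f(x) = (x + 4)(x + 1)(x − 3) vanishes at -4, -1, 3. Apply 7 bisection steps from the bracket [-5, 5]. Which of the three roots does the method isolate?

3

midpoint 0: f = -12 < 0 → [0, 5]
midpoint 2.5: f = -11.375 < 0 → [2.5, 5]
midpoint 3.75: f = 27.609375 > 0 → [2.5, 3.75]
midpoint 3.125: f = 3.6738 > 0 → [2.5, 3.125]
midpoint 2.8125: f = -4.8699 < 0 → [2.8125, 3.125]
midpoint 2.96875: f = -0.8643 < 0 → [2.96875, 3.125]
midpoint 3.046875: f = 1.3368 > 0 → [2.96875, 3.046875]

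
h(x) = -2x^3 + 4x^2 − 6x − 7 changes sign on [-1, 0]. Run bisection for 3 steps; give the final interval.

x = -0.5 gives h = -2.75, negative; keep [-1, -0.5]
x = -0.75 gives h = 0.59375, positive; keep [-0.75, -0.5]
x = -0.625 gives h = -1.199219, negative; keep [-0.75, -0.625]

[-0.75, -0.625]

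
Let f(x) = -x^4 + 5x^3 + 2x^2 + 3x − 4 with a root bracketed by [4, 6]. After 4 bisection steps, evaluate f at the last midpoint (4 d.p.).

x = 5 gives f = 61, positive; keep [5, 6]
x = 5.5 gives f = -10.1875, negative; keep [5, 5.5]
x = 5.25 gives f = 30.699219, positive; keep [5.25, 5.5]
x = 5.375 gives f = 11.6736, positive; keep [5.375, 5.5]

11.6736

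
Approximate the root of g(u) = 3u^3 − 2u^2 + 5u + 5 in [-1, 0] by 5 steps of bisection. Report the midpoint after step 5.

-0.65625

m = -0.5, g(m) = 1.625 (+); new bracket [-1, -0.5]
m = -0.75, g(m) = -1.140625 (−); new bracket [-0.75, -0.5]
m = -0.625, g(m) = 0.361328 (+); new bracket [-0.75, -0.625]
m = -0.6875, g(m) = -0.3577 (−); new bracket [-0.6875, -0.625]
m = -0.65625, g(m) = 0.0096 (+); new bracket [-0.6875, -0.65625]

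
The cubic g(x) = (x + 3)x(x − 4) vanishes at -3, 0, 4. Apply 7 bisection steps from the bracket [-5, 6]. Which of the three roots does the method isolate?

4

x = 0.5 gives g = -6.125, negative; keep [0.5, 6]
x = 3.25 gives g = -15.234375, negative; keep [3.25, 6]
x = 4.625 gives g = 22.041016, positive; keep [3.25, 4.625]
x = 3.9375 gives g = -1.7073, negative; keep [3.9375, 4.625]
x = 4.28125 gives g = 8.7674, positive; keep [3.9375, 4.28125]
x = 4.109375 gives g = 3.1954, positive; keep [3.9375, 4.109375]
x = 4.0234375 gives g = 0.6623, positive; keep [3.9375, 4.0234375]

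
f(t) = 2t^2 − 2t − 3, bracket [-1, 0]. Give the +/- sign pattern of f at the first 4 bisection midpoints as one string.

--+-

f(-0.5) = -1.5 < 0, so the root lies in [-1, -0.5]
f(-0.75) = -0.375 < 0, so the root lies in [-1, -0.75]
f(-0.875) = 0.28125 > 0, so the root lies in [-0.875, -0.75]
f(-0.8125) = -0.0547 < 0, so the root lies in [-0.875, -0.8125]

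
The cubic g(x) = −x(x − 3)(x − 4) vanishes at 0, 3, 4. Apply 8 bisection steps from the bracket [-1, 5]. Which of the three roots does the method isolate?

m = 2, g(m) = -4 (−); new bracket [-1, 2]
m = 0.5, g(m) = -4.375 (−); new bracket [-1, 0.5]
m = -0.25, g(m) = 3.453125 (+); new bracket [-0.25, 0.5]
m = 0.125, g(m) = -1.3926 (−); new bracket [-0.25, 0.125]
m = -0.0625, g(m) = 0.7776 (+); new bracket [-0.0625, 0.125]
m = 0.03125, g(m) = -0.3682 (−); new bracket [-0.0625, 0.03125]
m = -0.015625, g(m) = 0.1892 (+); new bracket [-0.015625, 0.03125]
m = 0.0078125, g(m) = -0.0933 (−); new bracket [-0.015625, 0.0078125]

0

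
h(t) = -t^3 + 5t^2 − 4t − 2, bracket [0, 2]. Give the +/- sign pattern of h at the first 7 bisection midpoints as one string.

midpoint 1: h = -2 < 0 → [1, 2]
midpoint 1.5: h = -0.125 < 0 → [1.5, 2]
midpoint 1.75: h = 0.953125 > 0 → [1.5, 1.75]
midpoint 1.625: h = 0.4121 > 0 → [1.5, 1.625]
midpoint 1.5625: h = 0.1423 > 0 → [1.5, 1.5625]
midpoint 1.53125: h = 0.0083 > 0 → [1.5, 1.53125]
midpoint 1.515625: h = -0.0585 < 0 → [1.515625, 1.53125]

--++++-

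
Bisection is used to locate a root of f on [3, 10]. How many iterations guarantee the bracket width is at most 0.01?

10

Width after n steps is 7/2^n. Need 2^n ≥ 7/0.01 = 700.
2^9 = 512 < 700 ≤ 2^10 = 1024, so n = 10.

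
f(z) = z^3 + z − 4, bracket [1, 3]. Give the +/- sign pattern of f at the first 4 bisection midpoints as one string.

f(2) = 6 > 0, so the root lies in [1, 2]
f(1.5) = 0.875 > 0, so the root lies in [1, 1.5]
f(1.25) = -0.796875 < 0, so the root lies in [1.25, 1.5]
f(1.375) = -0.0254 < 0, so the root lies in [1.375, 1.5]

++--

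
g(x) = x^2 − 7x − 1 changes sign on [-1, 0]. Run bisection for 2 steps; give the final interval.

[-0.25, 0]

m = -0.5, g(m) = 2.75 (+); new bracket [-0.5, 0]
m = -0.25, g(m) = 0.8125 (+); new bracket [-0.25, 0]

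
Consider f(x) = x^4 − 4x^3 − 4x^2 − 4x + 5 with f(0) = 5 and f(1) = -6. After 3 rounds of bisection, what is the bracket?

[0.625, 0.75]

midpoint 0.5: f = 1.5625 > 0 → [0.5, 1]
midpoint 0.75: f = -1.621094 < 0 → [0.5, 0.75]
midpoint 0.625: f = 0.113525 > 0 → [0.625, 0.75]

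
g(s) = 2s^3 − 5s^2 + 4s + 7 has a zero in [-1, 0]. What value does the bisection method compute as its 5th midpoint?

-0.78125

m = -0.5, g(m) = 3.5 (+); new bracket [-1, -0.5]
m = -0.75, g(m) = 0.34375 (+); new bracket [-1, -0.75]
m = -0.875, g(m) = -1.667969 (−); new bracket [-0.875, -0.75]
m = -0.8125, g(m) = -0.6235 (−); new bracket [-0.8125, -0.75]
m = -0.78125, g(m) = -0.1304 (−); new bracket [-0.78125, -0.75]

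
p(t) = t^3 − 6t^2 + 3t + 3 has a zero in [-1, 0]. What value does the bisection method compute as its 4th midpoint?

p(-0.5) = -0.125 < 0, so the root lies in [-0.5, 0]
p(-0.25) = 1.859375 > 0, so the root lies in [-0.5, -0.25]
p(-0.375) = 0.978516 > 0, so the root lies in [-0.5, -0.375]
p(-0.4375) = 0.4553 > 0, so the root lies in [-0.5, -0.4375]

-0.4375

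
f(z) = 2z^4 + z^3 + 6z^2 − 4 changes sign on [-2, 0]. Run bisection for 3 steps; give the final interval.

midpoint -1: f = 3 > 0 → [-1, 0]
midpoint -0.5: f = -2.5 < 0 → [-1, -0.5]
midpoint -0.75: f = -0.414062 < 0 → [-1, -0.75]

[-1, -0.75]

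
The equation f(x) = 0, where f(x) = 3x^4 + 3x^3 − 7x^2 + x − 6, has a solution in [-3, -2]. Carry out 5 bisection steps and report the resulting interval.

x = -2.5 gives f = 18.0625, positive; keep [-2.5, -2]
x = -2.25 gives f = -0.972656, negative; keep [-2.5, -2.25]
x = -2.375 gives f = 7.401123, positive; keep [-2.375, -2.25]
x = -2.3125 gives f = 2.9468, positive; keep [-2.3125, -2.25]
x = -2.28125 gives f = 0.9225, positive; keep [-2.28125, -2.25]

[-2.28125, -2.25]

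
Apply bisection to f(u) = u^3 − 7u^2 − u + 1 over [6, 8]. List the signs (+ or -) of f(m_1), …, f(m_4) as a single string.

-+++

u = 7 gives f = -6, negative; keep [7, 8]
u = 7.5 gives f = 21.625, positive; keep [7, 7.5]
u = 7.25 gives f = 6.890625, positive; keep [7, 7.25]
u = 7.125 gives f = 0.2207, positive; keep [7, 7.125]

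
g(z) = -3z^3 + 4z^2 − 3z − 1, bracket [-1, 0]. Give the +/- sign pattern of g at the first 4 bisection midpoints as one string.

++--

midpoint -0.5: g = 1.875 > 0 → [-0.5, 0]
midpoint -0.25: g = 0.046875 > 0 → [-0.25, 0]
midpoint -0.125: g = -0.556641 < 0 → [-0.25, -0.125]
midpoint -0.1875: g = -0.2771 < 0 → [-0.25, -0.1875]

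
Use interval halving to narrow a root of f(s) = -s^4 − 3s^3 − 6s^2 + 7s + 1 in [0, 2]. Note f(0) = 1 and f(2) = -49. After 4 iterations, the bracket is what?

f(1) = -2 < 0, so the root lies in [0, 1]
f(0.5) = 2.5625 > 0, so the root lies in [0.5, 1]
f(0.75) = 1.292969 > 0, so the root lies in [0.75, 1]
f(0.875) = -0.0647 < 0, so the root lies in [0.75, 0.875]

[0.75, 0.875]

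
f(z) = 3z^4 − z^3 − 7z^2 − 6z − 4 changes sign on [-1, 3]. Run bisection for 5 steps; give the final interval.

[2, 2.125]

m = 1, f(m) = -15 (−); new bracket [1, 3]
m = 2, f(m) = -4 (−); new bracket [2, 3]
m = 2.5, f(m) = 38.8125 (+); new bracket [2, 2.5]
m = 2.25, f(m) = 12.5586 (+); new bracket [2, 2.25]
m = 2.125, f(m) = 3.2175 (+); new bracket [2, 2.125]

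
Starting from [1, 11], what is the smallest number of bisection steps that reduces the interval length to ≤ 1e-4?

17

Width after n steps is 10/2^n. Need 2^n ≥ 10/1e-4 = 100000.
2^16 = 65536 < 100000 ≤ 2^17 = 131072, so n = 17.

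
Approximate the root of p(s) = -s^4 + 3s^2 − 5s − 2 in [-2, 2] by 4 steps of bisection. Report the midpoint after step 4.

m = 0, p(m) = -2 (−); new bracket [-2, 0]
m = -1, p(m) = 5 (+); new bracket [-1, 0]
m = -0.5, p(m) = 1.1875 (+); new bracket [-0.5, 0]
m = -0.25, p(m) = -0.5664 (−); new bracket [-0.5, -0.25]

-0.25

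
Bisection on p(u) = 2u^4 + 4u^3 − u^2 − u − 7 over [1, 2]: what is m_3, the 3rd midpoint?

p(1.5) = 12.875 > 0, so the root lies in [1, 1.5]
p(1.25) = 2.882812 > 0, so the root lies in [1, 1.25]
p(1.125) = -0.491699 < 0, so the root lies in [1.125, 1.25]

1.125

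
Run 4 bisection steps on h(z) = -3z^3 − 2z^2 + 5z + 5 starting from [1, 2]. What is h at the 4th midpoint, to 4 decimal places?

-0.8567

m = 1.5, h(m) = -2.125 (−); new bracket [1, 1.5]
m = 1.25, h(m) = 2.265625 (+); new bracket [1.25, 1.5]
m = 1.375, h(m) = 0.294922 (+); new bracket [1.375, 1.5]
m = 1.4375, h(m) = -0.8567 (−); new bracket [1.375, 1.4375]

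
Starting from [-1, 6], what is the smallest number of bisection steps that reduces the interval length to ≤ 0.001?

13

Width after n steps is 7/2^n. Need 2^n ≥ 7/0.001 = 7000.
2^12 = 4096 < 7000 ≤ 2^13 = 8192, so n = 13.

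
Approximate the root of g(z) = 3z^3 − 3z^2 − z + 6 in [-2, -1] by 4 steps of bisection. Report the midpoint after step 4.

-1.0625

m = -1.5, g(m) = -9.375 (−); new bracket [-1.5, -1]
m = -1.25, g(m) = -3.296875 (−); new bracket [-1.25, -1]
m = -1.125, g(m) = -0.943359 (−); new bracket [-1.125, -1]
m = -1.0625, g(m) = 0.0774 (+); new bracket [-1.125, -1.0625]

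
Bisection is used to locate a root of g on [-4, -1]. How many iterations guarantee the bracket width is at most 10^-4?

15

Width after n steps is 3/2^n. Need 2^n ≥ 3/10^-4 = 30000.
2^14 = 16384 < 30000 ≤ 2^15 = 32768, so n = 15.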